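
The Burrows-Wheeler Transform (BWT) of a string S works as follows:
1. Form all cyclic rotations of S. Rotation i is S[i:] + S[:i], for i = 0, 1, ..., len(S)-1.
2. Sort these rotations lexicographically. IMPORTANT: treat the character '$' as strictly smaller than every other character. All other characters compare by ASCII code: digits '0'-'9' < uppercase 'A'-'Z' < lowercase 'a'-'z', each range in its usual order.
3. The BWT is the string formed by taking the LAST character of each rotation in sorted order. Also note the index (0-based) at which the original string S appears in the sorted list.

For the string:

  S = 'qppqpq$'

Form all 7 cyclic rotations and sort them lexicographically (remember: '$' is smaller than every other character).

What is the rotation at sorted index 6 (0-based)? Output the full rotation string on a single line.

Answer: qpq$qpp

Derivation:
All 7 rotations (rotation i = S[i:]+S[:i]):
  rot[0] = qppqpq$
  rot[1] = ppqpq$q
  rot[2] = pqpq$qp
  rot[3] = qpq$qpp
  rot[4] = pq$qppq
  rot[5] = q$qppqp
  rot[6] = $qppqpq
Sorted (with $ < everything):
  sorted[0] = $qppqpq
  sorted[1] = ppqpq$q
  sorted[2] = pq$qppq
  sorted[3] = pqpq$qp
  sorted[4] = q$qppqp
  sorted[5] = qppqpq$
  sorted[6] = qpq$qpp
sorted[6] = qpq$qpp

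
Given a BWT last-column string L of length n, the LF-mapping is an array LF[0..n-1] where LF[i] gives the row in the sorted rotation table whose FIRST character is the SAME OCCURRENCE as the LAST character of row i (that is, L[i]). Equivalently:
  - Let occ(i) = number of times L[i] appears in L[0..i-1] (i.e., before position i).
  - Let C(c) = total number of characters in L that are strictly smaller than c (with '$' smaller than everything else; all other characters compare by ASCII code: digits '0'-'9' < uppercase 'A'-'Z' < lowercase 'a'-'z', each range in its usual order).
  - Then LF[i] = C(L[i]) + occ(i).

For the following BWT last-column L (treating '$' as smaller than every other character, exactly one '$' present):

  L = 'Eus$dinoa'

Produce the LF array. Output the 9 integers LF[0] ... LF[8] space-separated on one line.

Char counts: '$':1, 'E':1, 'a':1, 'd':1, 'i':1, 'n':1, 'o':1, 's':1, 'u':1
C (first-col start): C('$')=0, C('E')=1, C('a')=2, C('d')=3, C('i')=4, C('n')=5, C('o')=6, C('s')=7, C('u')=8
L[0]='E': occ=0, LF[0]=C('E')+0=1+0=1
L[1]='u': occ=0, LF[1]=C('u')+0=8+0=8
L[2]='s': occ=0, LF[2]=C('s')+0=7+0=7
L[3]='$': occ=0, LF[3]=C('$')+0=0+0=0
L[4]='d': occ=0, LF[4]=C('d')+0=3+0=3
L[5]='i': occ=0, LF[5]=C('i')+0=4+0=4
L[6]='n': occ=0, LF[6]=C('n')+0=5+0=5
L[7]='o': occ=0, LF[7]=C('o')+0=6+0=6
L[8]='a': occ=0, LF[8]=C('a')+0=2+0=2

Answer: 1 8 7 0 3 4 5 6 2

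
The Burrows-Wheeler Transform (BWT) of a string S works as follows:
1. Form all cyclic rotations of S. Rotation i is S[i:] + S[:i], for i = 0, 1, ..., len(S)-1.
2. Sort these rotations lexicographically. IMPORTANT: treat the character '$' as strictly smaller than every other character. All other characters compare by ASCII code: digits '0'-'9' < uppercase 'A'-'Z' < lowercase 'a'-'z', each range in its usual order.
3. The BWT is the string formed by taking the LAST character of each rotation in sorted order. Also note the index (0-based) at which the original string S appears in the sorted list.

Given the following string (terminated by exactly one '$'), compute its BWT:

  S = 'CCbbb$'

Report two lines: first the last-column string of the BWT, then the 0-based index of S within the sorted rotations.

All 6 rotations (rotation i = S[i:]+S[:i]):
  rot[0] = CCbbb$
  rot[1] = Cbbb$C
  rot[2] = bbb$CC
  rot[3] = bb$CCb
  rot[4] = b$CCbb
  rot[5] = $CCbbb
Sorted (with $ < everything):
  sorted[0] = $CCbbb  (last char: 'b')
  sorted[1] = CCbbb$  (last char: '$')
  sorted[2] = Cbbb$C  (last char: 'C')
  sorted[3] = b$CCbb  (last char: 'b')
  sorted[4] = bb$CCb  (last char: 'b')
  sorted[5] = bbb$CC  (last char: 'C')
Last column: b$CbbC
Original string S is at sorted index 1

Answer: b$CbbC
1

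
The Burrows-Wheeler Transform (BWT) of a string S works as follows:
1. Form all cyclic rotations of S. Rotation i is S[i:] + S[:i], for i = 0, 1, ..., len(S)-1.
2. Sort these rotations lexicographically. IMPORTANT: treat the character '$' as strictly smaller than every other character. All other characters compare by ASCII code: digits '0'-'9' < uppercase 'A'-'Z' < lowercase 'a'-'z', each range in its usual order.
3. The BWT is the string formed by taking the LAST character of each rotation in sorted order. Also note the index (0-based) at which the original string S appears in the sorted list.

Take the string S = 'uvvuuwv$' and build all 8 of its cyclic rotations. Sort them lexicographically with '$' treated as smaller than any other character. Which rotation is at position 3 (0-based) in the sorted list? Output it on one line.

All 8 rotations (rotation i = S[i:]+S[:i]):
  rot[0] = uvvuuwv$
  rot[1] = vvuuwv$u
  rot[2] = vuuwv$uv
  rot[3] = uuwv$uvv
  rot[4] = uwv$uvvu
  rot[5] = wv$uvvuu
  rot[6] = v$uvvuuw
  rot[7] = $uvvuuwv
Sorted (with $ < everything):
  sorted[0] = $uvvuuwv
  sorted[1] = uuwv$uvv
  sorted[2] = uvvuuwv$
  sorted[3] = uwv$uvvu
  sorted[4] = v$uvvuuw
  sorted[5] = vuuwv$uv
  sorted[6] = vvuuwv$u
  sorted[7] = wv$uvvuu
sorted[3] = uwv$uvvu

Answer: uwv$uvvu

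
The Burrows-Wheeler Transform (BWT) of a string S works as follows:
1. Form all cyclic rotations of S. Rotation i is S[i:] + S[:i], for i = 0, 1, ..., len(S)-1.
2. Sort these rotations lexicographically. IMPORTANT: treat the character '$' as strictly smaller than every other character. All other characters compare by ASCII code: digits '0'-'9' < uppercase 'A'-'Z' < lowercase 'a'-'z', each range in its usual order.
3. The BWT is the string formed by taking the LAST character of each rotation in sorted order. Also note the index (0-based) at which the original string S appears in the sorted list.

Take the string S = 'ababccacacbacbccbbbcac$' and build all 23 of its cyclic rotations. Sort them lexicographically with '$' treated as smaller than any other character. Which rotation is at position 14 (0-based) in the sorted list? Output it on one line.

Answer: c$ababccacacbacbccbbbca

Derivation:
All 23 rotations (rotation i = S[i:]+S[:i]):
  rot[0] = ababccacacbacbccbbbcac$
  rot[1] = babccacacbacbccbbbcac$a
  rot[2] = abccacacbacbccbbbcac$ab
  rot[3] = bccacacbacbccbbbcac$aba
  rot[4] = ccacacbacbccbbbcac$abab
  rot[5] = cacacbacbccbbbcac$ababc
  rot[6] = acacbacbccbbbcac$ababcc
  rot[7] = cacbacbccbbbcac$ababcca
  rot[8] = acbacbccbbbcac$ababccac
  rot[9] = cbacbccbbbcac$ababccaca
  rot[10] = bacbccbbbcac$ababccacac
  rot[11] = acbccbbbcac$ababccacacb
  rot[12] = cbccbbbcac$ababccacacba
  rot[13] = bccbbbcac$ababccacacbac
  rot[14] = ccbbbcac$ababccacacbacb
  rot[15] = cbbbcac$ababccacacbacbc
  rot[16] = bbbcac$ababccacacbacbcc
  rot[17] = bbcac$ababccacacbacbccb
  rot[18] = bcac$ababccacacbacbccbb
  rot[19] = cac$ababccacacbacbccbbb
  rot[20] = ac$ababccacacbacbccbbbc
  rot[21] = c$ababccacacbacbccbbbca
  rot[22] = $ababccacacbacbccbbbcac
Sorted (with $ < everything):
  sorted[0] = $ababccacacbacbccbbbcac
  sorted[1] = ababccacacbacbccbbbcac$
  sorted[2] = abccacacbacbccbbbcac$ab
  sorted[3] = ac$ababccacacbacbccbbbc
  sorted[4] = acacbacbccbbbcac$ababcc
  sorted[5] = acbacbccbbbcac$ababccac
  sorted[6] = acbccbbbcac$ababccacacb
  sorted[7] = babccacacbacbccbbbcac$a
  sorted[8] = bacbccbbbcac$ababccacac
  sorted[9] = bbbcac$ababccacacbacbcc
  sorted[10] = bbcac$ababccacacbacbccb
  sorted[11] = bcac$ababccacacbacbccbb
  sorted[12] = bccacacbacbccbbbcac$aba
  sorted[13] = bccbbbcac$ababccacacbac
  sorted[14] = c$ababccacacbacbccbbbca
  sorted[15] = cac$ababccacacbacbccbbb
  sorted[16] = cacacbacbccbbbcac$ababc
  sorted[17] = cacbacbccbbbcac$ababcca
  sorted[18] = cbacbccbbbcac$ababccaca
  sorted[19] = cbbbcac$ababccacacbacbc
  sorted[20] = cbccbbbcac$ababccacacba
  sorted[21] = ccacacbacbccbbbcac$abab
  sorted[22] = ccbbbcac$ababccacacbacb
sorted[14] = c$ababccacacbacbccbbbca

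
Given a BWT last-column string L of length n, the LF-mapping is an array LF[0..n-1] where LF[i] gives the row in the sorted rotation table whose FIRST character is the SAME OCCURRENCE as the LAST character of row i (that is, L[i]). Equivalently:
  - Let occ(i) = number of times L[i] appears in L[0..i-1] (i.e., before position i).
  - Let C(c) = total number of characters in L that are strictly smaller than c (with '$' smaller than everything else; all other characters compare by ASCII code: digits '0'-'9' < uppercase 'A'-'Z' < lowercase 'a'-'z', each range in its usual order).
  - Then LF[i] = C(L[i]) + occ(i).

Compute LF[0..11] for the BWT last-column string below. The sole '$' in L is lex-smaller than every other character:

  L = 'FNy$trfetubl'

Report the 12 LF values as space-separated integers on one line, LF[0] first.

Answer: 1 2 11 0 8 7 5 4 9 10 3 6

Derivation:
Char counts: '$':1, 'F':1, 'N':1, 'b':1, 'e':1, 'f':1, 'l':1, 'r':1, 't':2, 'u':1, 'y':1
C (first-col start): C('$')=0, C('F')=1, C('N')=2, C('b')=3, C('e')=4, C('f')=5, C('l')=6, C('r')=7, C('t')=8, C('u')=10, C('y')=11
L[0]='F': occ=0, LF[0]=C('F')+0=1+0=1
L[1]='N': occ=0, LF[1]=C('N')+0=2+0=2
L[2]='y': occ=0, LF[2]=C('y')+0=11+0=11
L[3]='$': occ=0, LF[3]=C('$')+0=0+0=0
L[4]='t': occ=0, LF[4]=C('t')+0=8+0=8
L[5]='r': occ=0, LF[5]=C('r')+0=7+0=7
L[6]='f': occ=0, LF[6]=C('f')+0=5+0=5
L[7]='e': occ=0, LF[7]=C('e')+0=4+0=4
L[8]='t': occ=1, LF[8]=C('t')+1=8+1=9
L[9]='u': occ=0, LF[9]=C('u')+0=10+0=10
L[10]='b': occ=0, LF[10]=C('b')+0=3+0=3
L[11]='l': occ=0, LF[11]=C('l')+0=6+0=6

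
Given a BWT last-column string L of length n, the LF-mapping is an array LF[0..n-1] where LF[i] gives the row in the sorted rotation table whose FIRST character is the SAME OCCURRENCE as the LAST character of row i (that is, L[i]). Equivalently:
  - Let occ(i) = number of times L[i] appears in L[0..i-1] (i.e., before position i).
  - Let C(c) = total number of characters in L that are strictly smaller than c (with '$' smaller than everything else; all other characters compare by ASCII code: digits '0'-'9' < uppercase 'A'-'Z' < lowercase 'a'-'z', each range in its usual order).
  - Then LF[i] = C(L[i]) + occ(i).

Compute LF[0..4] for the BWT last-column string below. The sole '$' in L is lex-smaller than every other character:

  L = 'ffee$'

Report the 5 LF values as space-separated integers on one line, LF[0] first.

Answer: 3 4 1 2 0

Derivation:
Char counts: '$':1, 'e':2, 'f':2
C (first-col start): C('$')=0, C('e')=1, C('f')=3
L[0]='f': occ=0, LF[0]=C('f')+0=3+0=3
L[1]='f': occ=1, LF[1]=C('f')+1=3+1=4
L[2]='e': occ=0, LF[2]=C('e')+0=1+0=1
L[3]='e': occ=1, LF[3]=C('e')+1=1+1=2
L[4]='$': occ=0, LF[4]=C('$')+0=0+0=0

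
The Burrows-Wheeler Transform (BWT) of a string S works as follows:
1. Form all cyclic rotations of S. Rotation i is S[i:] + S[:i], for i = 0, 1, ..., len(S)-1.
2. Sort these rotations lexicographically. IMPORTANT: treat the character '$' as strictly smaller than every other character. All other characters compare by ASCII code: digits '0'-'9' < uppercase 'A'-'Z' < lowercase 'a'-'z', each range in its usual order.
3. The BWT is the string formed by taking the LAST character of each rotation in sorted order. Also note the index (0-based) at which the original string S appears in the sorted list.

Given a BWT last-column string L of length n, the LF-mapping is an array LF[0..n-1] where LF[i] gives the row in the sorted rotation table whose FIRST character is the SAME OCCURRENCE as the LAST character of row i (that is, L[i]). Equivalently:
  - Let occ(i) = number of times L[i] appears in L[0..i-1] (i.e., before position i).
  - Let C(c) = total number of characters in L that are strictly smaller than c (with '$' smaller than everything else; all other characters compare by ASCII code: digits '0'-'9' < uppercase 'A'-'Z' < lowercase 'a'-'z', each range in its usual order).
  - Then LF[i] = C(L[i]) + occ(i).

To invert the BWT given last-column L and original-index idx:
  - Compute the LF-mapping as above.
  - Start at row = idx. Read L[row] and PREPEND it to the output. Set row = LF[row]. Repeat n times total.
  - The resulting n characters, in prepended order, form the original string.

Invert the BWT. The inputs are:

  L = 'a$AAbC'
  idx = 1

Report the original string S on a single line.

LF mapping: 4 0 1 2 5 3
Walk LF starting at row 1, prepending L[row]:
  step 1: row=1, L[1]='$', prepend. Next row=LF[1]=0
  step 2: row=0, L[0]='a', prepend. Next row=LF[0]=4
  step 3: row=4, L[4]='b', prepend. Next row=LF[4]=5
  step 4: row=5, L[5]='C', prepend. Next row=LF[5]=3
  step 5: row=3, L[3]='A', prepend. Next row=LF[3]=2
  step 6: row=2, L[2]='A', prepend. Next row=LF[2]=1
Reversed output: AACba$

Answer: AACba$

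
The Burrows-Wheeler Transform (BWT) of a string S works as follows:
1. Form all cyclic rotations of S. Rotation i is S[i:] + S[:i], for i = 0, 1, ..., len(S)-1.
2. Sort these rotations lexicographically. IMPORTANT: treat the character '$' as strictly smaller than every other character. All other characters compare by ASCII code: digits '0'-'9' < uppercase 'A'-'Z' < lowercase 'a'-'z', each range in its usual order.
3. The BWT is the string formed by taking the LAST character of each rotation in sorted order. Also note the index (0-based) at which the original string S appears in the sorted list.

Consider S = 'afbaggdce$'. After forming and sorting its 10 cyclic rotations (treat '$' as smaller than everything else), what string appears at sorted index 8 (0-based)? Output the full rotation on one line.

Answer: gdce$afbag

Derivation:
All 10 rotations (rotation i = S[i:]+S[:i]):
  rot[0] = afbaggdce$
  rot[1] = fbaggdce$a
  rot[2] = baggdce$af
  rot[3] = aggdce$afb
  rot[4] = ggdce$afba
  rot[5] = gdce$afbag
  rot[6] = dce$afbagg
  rot[7] = ce$afbaggd
  rot[8] = e$afbaggdc
  rot[9] = $afbaggdce
Sorted (with $ < everything):
  sorted[0] = $afbaggdce
  sorted[1] = afbaggdce$
  sorted[2] = aggdce$afb
  sorted[3] = baggdce$af
  sorted[4] = ce$afbaggd
  sorted[5] = dce$afbagg
  sorted[6] = e$afbaggdc
  sorted[7] = fbaggdce$a
  sorted[8] = gdce$afbag
  sorted[9] = ggdce$afba
sorted[8] = gdce$afbag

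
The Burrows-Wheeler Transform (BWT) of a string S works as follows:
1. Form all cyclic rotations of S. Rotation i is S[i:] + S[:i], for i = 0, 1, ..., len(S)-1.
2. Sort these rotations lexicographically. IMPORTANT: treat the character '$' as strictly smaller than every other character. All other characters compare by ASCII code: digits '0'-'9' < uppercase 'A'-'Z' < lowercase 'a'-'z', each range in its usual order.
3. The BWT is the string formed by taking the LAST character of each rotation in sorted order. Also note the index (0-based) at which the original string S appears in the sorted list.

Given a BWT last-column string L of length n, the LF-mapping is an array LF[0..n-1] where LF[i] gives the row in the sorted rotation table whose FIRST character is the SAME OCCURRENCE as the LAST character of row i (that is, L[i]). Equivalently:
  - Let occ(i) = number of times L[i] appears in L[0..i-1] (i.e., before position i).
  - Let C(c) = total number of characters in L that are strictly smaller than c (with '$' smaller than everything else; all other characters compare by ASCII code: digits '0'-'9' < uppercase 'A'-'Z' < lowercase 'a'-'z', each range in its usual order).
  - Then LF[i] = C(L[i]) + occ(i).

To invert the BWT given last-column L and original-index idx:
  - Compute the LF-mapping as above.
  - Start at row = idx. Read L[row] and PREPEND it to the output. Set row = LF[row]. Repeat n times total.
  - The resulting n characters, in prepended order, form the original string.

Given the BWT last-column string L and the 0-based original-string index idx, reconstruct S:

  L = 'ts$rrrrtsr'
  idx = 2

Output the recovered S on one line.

LF mapping: 8 6 0 1 2 3 4 9 7 5
Walk LF starting at row 2, prepending L[row]:
  step 1: row=2, L[2]='$', prepend. Next row=LF[2]=0
  step 2: row=0, L[0]='t', prepend. Next row=LF[0]=8
  step 3: row=8, L[8]='s', prepend. Next row=LF[8]=7
  step 4: row=7, L[7]='t', prepend. Next row=LF[7]=9
  step 5: row=9, L[9]='r', prepend. Next row=LF[9]=5
  step 6: row=5, L[5]='r', prepend. Next row=LF[5]=3
  step 7: row=3, L[3]='r', prepend. Next row=LF[3]=1
  step 8: row=1, L[1]='s', prepend. Next row=LF[1]=6
  step 9: row=6, L[6]='r', prepend. Next row=LF[6]=4
  step 10: row=4, L[4]='r', prepend. Next row=LF[4]=2
Reversed output: rrsrrrtst$

Answer: rrsrrrtst$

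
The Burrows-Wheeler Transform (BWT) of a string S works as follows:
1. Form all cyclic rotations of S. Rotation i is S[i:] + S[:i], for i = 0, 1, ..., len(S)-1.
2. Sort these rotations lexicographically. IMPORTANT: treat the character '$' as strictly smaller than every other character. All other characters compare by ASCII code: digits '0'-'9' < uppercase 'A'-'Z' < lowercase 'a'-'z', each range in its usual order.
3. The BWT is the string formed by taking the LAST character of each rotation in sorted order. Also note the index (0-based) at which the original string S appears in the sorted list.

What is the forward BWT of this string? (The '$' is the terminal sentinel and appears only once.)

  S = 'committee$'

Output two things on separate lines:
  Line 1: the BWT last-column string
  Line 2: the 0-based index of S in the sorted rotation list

All 10 rotations (rotation i = S[i:]+S[:i]):
  rot[0] = committee$
  rot[1] = ommittee$c
  rot[2] = mmittee$co
  rot[3] = mittee$com
  rot[4] = ittee$comm
  rot[5] = ttee$commi
  rot[6] = tee$commit
  rot[7] = ee$committ
  rot[8] = e$committe
  rot[9] = $committee
Sorted (with $ < everything):
  sorted[0] = $committee  (last char: 'e')
  sorted[1] = committee$  (last char: '$')
  sorted[2] = e$committe  (last char: 'e')
  sorted[3] = ee$committ  (last char: 't')
  sorted[4] = ittee$comm  (last char: 'm')
  sorted[5] = mittee$com  (last char: 'm')
  sorted[6] = mmittee$co  (last char: 'o')
  sorted[7] = ommittee$c  (last char: 'c')
  sorted[8] = tee$commit  (last char: 't')
  sorted[9] = ttee$commi  (last char: 'i')
Last column: e$etmmocti
Original string S is at sorted index 1

Answer: e$etmmocti
1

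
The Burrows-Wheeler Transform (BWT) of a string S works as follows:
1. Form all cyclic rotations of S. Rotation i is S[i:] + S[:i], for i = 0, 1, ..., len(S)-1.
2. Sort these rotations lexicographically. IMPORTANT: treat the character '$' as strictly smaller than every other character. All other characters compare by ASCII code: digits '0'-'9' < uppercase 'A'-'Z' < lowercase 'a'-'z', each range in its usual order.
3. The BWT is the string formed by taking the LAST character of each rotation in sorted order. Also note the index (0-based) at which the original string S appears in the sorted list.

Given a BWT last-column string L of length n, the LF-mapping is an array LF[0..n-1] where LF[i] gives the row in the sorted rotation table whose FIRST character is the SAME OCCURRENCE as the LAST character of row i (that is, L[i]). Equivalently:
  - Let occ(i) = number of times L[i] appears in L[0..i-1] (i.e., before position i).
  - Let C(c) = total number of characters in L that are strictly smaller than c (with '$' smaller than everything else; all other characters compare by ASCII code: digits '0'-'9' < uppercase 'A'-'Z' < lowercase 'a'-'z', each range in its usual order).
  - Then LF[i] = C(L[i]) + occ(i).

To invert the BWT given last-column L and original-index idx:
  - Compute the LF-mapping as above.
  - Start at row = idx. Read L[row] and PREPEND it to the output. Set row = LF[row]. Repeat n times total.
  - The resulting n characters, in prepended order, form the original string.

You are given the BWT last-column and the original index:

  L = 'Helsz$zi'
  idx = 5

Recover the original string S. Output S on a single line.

LF mapping: 1 2 4 5 6 0 7 3
Walk LF starting at row 5, prepending L[row]:
  step 1: row=5, L[5]='$', prepend. Next row=LF[5]=0
  step 2: row=0, L[0]='H', prepend. Next row=LF[0]=1
  step 3: row=1, L[1]='e', prepend. Next row=LF[1]=2
  step 4: row=2, L[2]='l', prepend. Next row=LF[2]=4
  step 5: row=4, L[4]='z', prepend. Next row=LF[4]=6
  step 6: row=6, L[6]='z', prepend. Next row=LF[6]=7
  step 7: row=7, L[7]='i', prepend. Next row=LF[7]=3
  step 8: row=3, L[3]='s', prepend. Next row=LF[3]=5
Reversed output: sizzleH$

Answer: sizzleH$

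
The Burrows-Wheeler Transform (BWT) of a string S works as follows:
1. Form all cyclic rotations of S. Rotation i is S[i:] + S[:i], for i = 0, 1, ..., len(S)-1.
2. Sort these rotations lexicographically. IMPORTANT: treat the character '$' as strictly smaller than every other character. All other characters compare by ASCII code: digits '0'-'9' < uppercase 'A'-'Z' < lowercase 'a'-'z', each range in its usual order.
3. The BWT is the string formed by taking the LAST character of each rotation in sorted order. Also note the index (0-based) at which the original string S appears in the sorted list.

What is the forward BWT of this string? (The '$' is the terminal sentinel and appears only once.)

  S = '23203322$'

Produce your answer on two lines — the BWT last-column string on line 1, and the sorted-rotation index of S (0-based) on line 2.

All 9 rotations (rotation i = S[i:]+S[:i]):
  rot[0] = 23203322$
  rot[1] = 3203322$2
  rot[2] = 203322$23
  rot[3] = 03322$232
  rot[4] = 3322$2320
  rot[5] = 322$23203
  rot[6] = 22$232033
  rot[7] = 2$2320332
  rot[8] = $23203322
Sorted (with $ < everything):
  sorted[0] = $23203322  (last char: '2')
  sorted[1] = 03322$232  (last char: '2')
  sorted[2] = 2$2320332  (last char: '2')
  sorted[3] = 203322$23  (last char: '3')
  sorted[4] = 22$232033  (last char: '3')
  sorted[5] = 23203322$  (last char: '$')
  sorted[6] = 3203322$2  (last char: '2')
  sorted[7] = 322$23203  (last char: '3')
  sorted[8] = 3322$2320  (last char: '0')
Last column: 22233$230
Original string S is at sorted index 5

Answer: 22233$230
5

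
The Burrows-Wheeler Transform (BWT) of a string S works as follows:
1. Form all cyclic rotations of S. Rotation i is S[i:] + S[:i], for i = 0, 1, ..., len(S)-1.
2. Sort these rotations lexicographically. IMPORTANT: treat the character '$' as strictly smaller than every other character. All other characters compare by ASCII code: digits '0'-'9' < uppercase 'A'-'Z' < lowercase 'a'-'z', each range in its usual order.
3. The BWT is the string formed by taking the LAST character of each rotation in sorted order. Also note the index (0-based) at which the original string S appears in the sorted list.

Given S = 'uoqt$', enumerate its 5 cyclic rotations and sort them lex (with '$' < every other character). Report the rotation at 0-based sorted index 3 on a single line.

All 5 rotations (rotation i = S[i:]+S[:i]):
  rot[0] = uoqt$
  rot[1] = oqt$u
  rot[2] = qt$uo
  rot[3] = t$uoq
  rot[4] = $uoqt
Sorted (with $ < everything):
  sorted[0] = $uoqt
  sorted[1] = oqt$u
  sorted[2] = qt$uo
  sorted[3] = t$uoq
  sorted[4] = uoqt$
sorted[3] = t$uoq

Answer: t$uoq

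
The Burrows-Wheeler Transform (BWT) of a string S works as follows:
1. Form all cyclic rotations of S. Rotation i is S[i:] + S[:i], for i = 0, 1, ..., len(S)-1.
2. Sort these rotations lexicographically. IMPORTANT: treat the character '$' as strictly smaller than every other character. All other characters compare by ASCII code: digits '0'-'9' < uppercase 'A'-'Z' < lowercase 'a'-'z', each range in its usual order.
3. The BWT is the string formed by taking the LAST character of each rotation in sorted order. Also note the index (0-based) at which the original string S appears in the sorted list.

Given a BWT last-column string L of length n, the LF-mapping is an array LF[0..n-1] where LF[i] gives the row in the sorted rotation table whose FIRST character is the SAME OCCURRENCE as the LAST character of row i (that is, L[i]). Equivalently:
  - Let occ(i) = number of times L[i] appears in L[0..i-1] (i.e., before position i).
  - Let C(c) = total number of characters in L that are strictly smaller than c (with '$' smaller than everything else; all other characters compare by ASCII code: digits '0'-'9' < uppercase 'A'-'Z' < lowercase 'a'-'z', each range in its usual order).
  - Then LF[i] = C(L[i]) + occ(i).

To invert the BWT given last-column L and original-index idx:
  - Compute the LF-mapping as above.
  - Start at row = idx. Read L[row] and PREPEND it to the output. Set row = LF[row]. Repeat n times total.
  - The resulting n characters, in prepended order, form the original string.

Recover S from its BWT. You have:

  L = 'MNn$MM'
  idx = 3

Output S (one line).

LF mapping: 1 4 5 0 2 3
Walk LF starting at row 3, prepending L[row]:
  step 1: row=3, L[3]='$', prepend. Next row=LF[3]=0
  step 2: row=0, L[0]='M', prepend. Next row=LF[0]=1
  step 3: row=1, L[1]='N', prepend. Next row=LF[1]=4
  step 4: row=4, L[4]='M', prepend. Next row=LF[4]=2
  step 5: row=2, L[2]='n', prepend. Next row=LF[2]=5
  step 6: row=5, L[5]='M', prepend. Next row=LF[5]=3
Reversed output: MnMNM$

Answer: MnMNM$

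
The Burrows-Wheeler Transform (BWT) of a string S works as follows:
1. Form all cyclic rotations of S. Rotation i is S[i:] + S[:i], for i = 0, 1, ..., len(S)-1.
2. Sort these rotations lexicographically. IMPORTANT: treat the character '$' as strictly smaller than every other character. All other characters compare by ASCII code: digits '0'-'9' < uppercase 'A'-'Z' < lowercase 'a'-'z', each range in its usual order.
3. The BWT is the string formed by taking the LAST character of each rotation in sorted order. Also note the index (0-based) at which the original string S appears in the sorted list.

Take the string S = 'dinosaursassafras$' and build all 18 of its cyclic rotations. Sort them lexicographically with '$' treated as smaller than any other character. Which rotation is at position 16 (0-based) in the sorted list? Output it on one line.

All 18 rotations (rotation i = S[i:]+S[:i]):
  rot[0] = dinosaursassafras$
  rot[1] = inosaursassafras$d
  rot[2] = nosaursassafras$di
  rot[3] = osaursassafras$din
  rot[4] = saursassafras$dino
  rot[5] = aursassafras$dinos
  rot[6] = ursassafras$dinosa
  rot[7] = rsassafras$dinosau
  rot[8] = sassafras$dinosaur
  rot[9] = assafras$dinosaurs
  rot[10] = ssafras$dinosaursa
  rot[11] = safras$dinosaursas
  rot[12] = afras$dinosaursass
  rot[13] = fras$dinosaursassa
  rot[14] = ras$dinosaursassaf
  rot[15] = as$dinosaursassafr
  rot[16] = s$dinosaursassafra
  rot[17] = $dinosaursassafras
Sorted (with $ < everything):
  sorted[0] = $dinosaursassafras
  sorted[1] = afras$dinosaursass
  sorted[2] = as$dinosaursassafr
  sorted[3] = assafras$dinosaurs
  sorted[4] = aursassafras$dinos
  sorted[5] = dinosaursassafras$
  sorted[6] = fras$dinosaursassa
  sorted[7] = inosaursassafras$d
  sorted[8] = nosaursassafras$di
  sorted[9] = osaursassafras$din
  sorted[10] = ras$dinosaursassaf
  sorted[11] = rsassafras$dinosau
  sorted[12] = s$dinosaursassafra
  sorted[13] = safras$dinosaursas
  sorted[14] = sassafras$dinosaur
  sorted[15] = saursassafras$dino
  sorted[16] = ssafras$dinosaursa
  sorted[17] = ursassafras$dinosa
sorted[16] = ssafras$dinosaursa

Answer: ssafras$dinosaursa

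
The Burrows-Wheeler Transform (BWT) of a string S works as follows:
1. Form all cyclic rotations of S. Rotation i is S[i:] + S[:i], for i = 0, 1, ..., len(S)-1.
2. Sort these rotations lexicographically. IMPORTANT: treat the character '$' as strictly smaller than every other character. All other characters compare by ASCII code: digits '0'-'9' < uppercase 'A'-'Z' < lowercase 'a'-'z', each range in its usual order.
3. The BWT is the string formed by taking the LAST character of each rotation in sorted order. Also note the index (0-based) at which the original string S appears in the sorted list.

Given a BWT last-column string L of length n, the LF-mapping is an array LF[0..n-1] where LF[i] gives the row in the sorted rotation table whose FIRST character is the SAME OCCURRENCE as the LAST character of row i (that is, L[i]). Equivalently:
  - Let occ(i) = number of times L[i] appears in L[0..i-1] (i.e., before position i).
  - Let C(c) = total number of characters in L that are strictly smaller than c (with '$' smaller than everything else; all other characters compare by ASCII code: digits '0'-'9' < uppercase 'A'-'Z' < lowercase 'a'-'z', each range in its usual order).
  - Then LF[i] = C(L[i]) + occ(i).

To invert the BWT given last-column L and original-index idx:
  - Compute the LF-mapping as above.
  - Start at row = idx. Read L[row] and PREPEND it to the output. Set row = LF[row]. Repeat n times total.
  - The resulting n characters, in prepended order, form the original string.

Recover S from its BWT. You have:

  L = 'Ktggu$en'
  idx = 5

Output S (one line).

LF mapping: 1 6 3 4 7 0 2 5
Walk LF starting at row 5, prepending L[row]:
  step 1: row=5, L[5]='$', prepend. Next row=LF[5]=0
  step 2: row=0, L[0]='K', prepend. Next row=LF[0]=1
  step 3: row=1, L[1]='t', prepend. Next row=LF[1]=6
  step 4: row=6, L[6]='e', prepend. Next row=LF[6]=2
  step 5: row=2, L[2]='g', prepend. Next row=LF[2]=3
  step 6: row=3, L[3]='g', prepend. Next row=LF[3]=4
  step 7: row=4, L[4]='u', prepend. Next row=LF[4]=7
  step 8: row=7, L[7]='n', prepend. Next row=LF[7]=5
Reversed output: nuggetK$

Answer: nuggetK$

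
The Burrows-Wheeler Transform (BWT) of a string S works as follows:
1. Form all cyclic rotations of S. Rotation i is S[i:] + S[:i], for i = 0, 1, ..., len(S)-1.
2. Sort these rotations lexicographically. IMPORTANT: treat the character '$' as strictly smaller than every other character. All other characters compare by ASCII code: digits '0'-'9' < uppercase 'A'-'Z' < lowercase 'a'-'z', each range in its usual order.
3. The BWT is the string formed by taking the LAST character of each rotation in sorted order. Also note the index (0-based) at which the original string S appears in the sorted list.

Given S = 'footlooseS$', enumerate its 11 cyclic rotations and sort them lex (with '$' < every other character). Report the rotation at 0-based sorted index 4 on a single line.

Answer: looseS$foot

Derivation:
All 11 rotations (rotation i = S[i:]+S[:i]):
  rot[0] = footlooseS$
  rot[1] = ootlooseS$f
  rot[2] = otlooseS$fo
  rot[3] = tlooseS$foo
  rot[4] = looseS$foot
  rot[5] = ooseS$footl
  rot[6] = oseS$footlo
  rot[7] = seS$footloo
  rot[8] = eS$footloos
  rot[9] = S$footloose
  rot[10] = $footlooseS
Sorted (with $ < everything):
  sorted[0] = $footlooseS
  sorted[1] = S$footloose
  sorted[2] = eS$footloos
  sorted[3] = footlooseS$
  sorted[4] = looseS$foot
  sorted[5] = ooseS$footl
  sorted[6] = ootlooseS$f
  sorted[7] = oseS$footlo
  sorted[8] = otlooseS$fo
  sorted[9] = seS$footloo
  sorted[10] = tlooseS$foo
sorted[4] = looseS$foot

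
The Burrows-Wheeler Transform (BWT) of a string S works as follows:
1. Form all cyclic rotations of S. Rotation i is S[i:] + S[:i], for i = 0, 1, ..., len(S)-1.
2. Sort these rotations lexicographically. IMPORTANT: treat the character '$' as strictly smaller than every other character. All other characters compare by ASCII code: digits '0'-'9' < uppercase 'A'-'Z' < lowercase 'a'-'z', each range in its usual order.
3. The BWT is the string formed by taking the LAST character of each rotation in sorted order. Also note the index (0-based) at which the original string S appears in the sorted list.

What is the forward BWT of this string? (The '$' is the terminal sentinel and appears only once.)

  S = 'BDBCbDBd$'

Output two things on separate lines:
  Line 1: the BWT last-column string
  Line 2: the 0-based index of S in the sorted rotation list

All 9 rotations (rotation i = S[i:]+S[:i]):
  rot[0] = BDBCbDBd$
  rot[1] = DBCbDBd$B
  rot[2] = BCbDBd$BD
  rot[3] = CbDBd$BDB
  rot[4] = bDBd$BDBC
  rot[5] = DBd$BDBCb
  rot[6] = Bd$BDBCbD
  rot[7] = d$BDBCbDB
  rot[8] = $BDBCbDBd
Sorted (with $ < everything):
  sorted[0] = $BDBCbDBd  (last char: 'd')
  sorted[1] = BCbDBd$BD  (last char: 'D')
  sorted[2] = BDBCbDBd$  (last char: '$')
  sorted[3] = Bd$BDBCbD  (last char: 'D')
  sorted[4] = CbDBd$BDB  (last char: 'B')
  sorted[5] = DBCbDBd$B  (last char: 'B')
  sorted[6] = DBd$BDBCb  (last char: 'b')
  sorted[7] = bDBd$BDBC  (last char: 'C')
  sorted[8] = d$BDBCbDB  (last char: 'B')
Last column: dD$DBBbCB
Original string S is at sorted index 2

Answer: dD$DBBbCB
2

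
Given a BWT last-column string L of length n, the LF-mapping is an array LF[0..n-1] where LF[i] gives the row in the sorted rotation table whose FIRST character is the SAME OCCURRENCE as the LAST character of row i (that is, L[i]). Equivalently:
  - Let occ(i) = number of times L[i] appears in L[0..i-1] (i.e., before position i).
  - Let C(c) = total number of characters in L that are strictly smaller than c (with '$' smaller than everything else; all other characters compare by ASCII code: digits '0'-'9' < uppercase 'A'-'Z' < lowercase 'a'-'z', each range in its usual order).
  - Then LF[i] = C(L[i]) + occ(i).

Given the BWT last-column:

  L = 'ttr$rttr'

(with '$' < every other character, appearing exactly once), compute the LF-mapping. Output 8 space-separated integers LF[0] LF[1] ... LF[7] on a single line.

Char counts: '$':1, 'r':3, 't':4
C (first-col start): C('$')=0, C('r')=1, C('t')=4
L[0]='t': occ=0, LF[0]=C('t')+0=4+0=4
L[1]='t': occ=1, LF[1]=C('t')+1=4+1=5
L[2]='r': occ=0, LF[2]=C('r')+0=1+0=1
L[3]='$': occ=0, LF[3]=C('$')+0=0+0=0
L[4]='r': occ=1, LF[4]=C('r')+1=1+1=2
L[5]='t': occ=2, LF[5]=C('t')+2=4+2=6
L[6]='t': occ=3, LF[6]=C('t')+3=4+3=7
L[7]='r': occ=2, LF[7]=C('r')+2=1+2=3

Answer: 4 5 1 0 2 6 7 3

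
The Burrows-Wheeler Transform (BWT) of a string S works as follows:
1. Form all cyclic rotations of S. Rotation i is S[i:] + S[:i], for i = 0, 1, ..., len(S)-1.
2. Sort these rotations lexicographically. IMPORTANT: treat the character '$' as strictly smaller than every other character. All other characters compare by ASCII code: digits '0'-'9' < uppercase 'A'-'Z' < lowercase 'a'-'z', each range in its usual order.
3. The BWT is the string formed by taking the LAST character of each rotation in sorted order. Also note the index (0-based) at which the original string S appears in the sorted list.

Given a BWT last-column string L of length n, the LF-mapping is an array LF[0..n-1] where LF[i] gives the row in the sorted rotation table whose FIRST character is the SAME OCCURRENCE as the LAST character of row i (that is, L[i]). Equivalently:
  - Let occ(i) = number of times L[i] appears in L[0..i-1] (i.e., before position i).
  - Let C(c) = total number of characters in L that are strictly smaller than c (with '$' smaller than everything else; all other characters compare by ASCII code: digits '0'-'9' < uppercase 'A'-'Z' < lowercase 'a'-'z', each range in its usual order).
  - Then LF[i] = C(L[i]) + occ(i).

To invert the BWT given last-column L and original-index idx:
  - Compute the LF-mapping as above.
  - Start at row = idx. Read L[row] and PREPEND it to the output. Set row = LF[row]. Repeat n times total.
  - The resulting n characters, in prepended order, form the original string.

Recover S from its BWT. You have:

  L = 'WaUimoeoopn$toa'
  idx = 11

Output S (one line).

LF mapping: 2 3 1 6 7 9 5 10 11 13 8 0 14 12 4
Walk LF starting at row 11, prepending L[row]:
  step 1: row=11, L[11]='$', prepend. Next row=LF[11]=0
  step 2: row=0, L[0]='W', prepend. Next row=LF[0]=2
  step 3: row=2, L[2]='U', prepend. Next row=LF[2]=1
  step 4: row=1, L[1]='a', prepend. Next row=LF[1]=3
  step 5: row=3, L[3]='i', prepend. Next row=LF[3]=6
  step 6: row=6, L[6]='e', prepend. Next row=LF[6]=5
  step 7: row=5, L[5]='o', prepend. Next row=LF[5]=9
  step 8: row=9, L[9]='p', prepend. Next row=LF[9]=13
  step 9: row=13, L[13]='o', prepend. Next row=LF[13]=12
  step 10: row=12, L[12]='t', prepend. Next row=LF[12]=14
  step 11: row=14, L[14]='a', prepend. Next row=LF[14]=4
  step 12: row=4, L[4]='m', prepend. Next row=LF[4]=7
  step 13: row=7, L[7]='o', prepend. Next row=LF[7]=10
  step 14: row=10, L[10]='n', prepend. Next row=LF[10]=8
  step 15: row=8, L[8]='o', prepend. Next row=LF[8]=11
Reversed output: onomatopoeiaUW$

Answer: onomatopoeiaUW$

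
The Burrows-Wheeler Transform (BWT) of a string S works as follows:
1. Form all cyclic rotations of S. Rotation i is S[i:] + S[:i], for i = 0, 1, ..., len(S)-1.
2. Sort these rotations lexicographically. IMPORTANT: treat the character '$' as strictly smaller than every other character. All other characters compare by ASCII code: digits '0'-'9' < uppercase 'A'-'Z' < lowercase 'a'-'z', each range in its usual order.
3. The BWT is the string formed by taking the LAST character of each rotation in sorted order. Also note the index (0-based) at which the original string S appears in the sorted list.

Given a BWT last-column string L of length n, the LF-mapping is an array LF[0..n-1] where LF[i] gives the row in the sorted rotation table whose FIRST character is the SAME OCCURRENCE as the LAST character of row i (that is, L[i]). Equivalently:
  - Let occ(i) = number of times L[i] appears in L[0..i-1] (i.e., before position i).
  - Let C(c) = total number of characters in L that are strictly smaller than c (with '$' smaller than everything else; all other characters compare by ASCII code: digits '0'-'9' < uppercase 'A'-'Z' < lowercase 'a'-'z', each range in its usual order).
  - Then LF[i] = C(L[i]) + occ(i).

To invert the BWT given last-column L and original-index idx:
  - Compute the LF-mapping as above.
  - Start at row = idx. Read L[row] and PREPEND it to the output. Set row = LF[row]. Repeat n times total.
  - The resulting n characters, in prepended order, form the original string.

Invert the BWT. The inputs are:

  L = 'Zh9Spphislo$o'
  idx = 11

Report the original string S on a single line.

LF mapping: 3 4 1 2 10 11 5 6 12 7 8 0 9
Walk LF starting at row 11, prepending L[row]:
  step 1: row=11, L[11]='$', prepend. Next row=LF[11]=0
  step 2: row=0, L[0]='Z', prepend. Next row=LF[0]=3
  step 3: row=3, L[3]='S', prepend. Next row=LF[3]=2
  step 4: row=2, L[2]='9', prepend. Next row=LF[2]=1
  step 5: row=1, L[1]='h', prepend. Next row=LF[1]=4
  step 6: row=4, L[4]='p', prepend. Next row=LF[4]=10
  step 7: row=10, L[10]='o', prepend. Next row=LF[10]=8
  step 8: row=8, L[8]='s', prepend. Next row=LF[8]=12
  step 9: row=12, L[12]='o', prepend. Next row=LF[12]=9
  step 10: row=9, L[9]='l', prepend. Next row=LF[9]=7
  step 11: row=7, L[7]='i', prepend. Next row=LF[7]=6
  step 12: row=6, L[6]='h', prepend. Next row=LF[6]=5
  step 13: row=5, L[5]='p', prepend. Next row=LF[5]=11
Reversed output: philosoph9SZ$

Answer: philosoph9SZ$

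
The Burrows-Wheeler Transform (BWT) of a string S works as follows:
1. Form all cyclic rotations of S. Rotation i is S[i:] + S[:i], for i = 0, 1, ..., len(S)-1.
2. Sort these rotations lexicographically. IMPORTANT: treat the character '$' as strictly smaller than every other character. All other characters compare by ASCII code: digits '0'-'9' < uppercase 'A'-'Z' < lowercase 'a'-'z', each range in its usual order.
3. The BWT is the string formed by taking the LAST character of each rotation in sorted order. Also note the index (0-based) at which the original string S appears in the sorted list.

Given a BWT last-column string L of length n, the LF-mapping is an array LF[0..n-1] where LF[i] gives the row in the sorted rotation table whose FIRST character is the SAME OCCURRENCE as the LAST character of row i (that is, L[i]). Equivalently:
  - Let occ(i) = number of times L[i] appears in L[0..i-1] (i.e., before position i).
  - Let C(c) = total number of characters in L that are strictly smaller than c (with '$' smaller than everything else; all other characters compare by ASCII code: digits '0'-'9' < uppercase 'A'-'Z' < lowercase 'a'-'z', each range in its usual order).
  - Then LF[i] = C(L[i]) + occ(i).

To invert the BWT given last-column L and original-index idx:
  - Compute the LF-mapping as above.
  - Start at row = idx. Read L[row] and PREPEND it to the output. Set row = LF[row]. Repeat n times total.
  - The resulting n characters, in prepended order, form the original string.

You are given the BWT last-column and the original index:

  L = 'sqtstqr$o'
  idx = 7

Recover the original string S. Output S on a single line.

LF mapping: 5 2 7 6 8 3 4 0 1
Walk LF starting at row 7, prepending L[row]:
  step 1: row=7, L[7]='$', prepend. Next row=LF[7]=0
  step 2: row=0, L[0]='s', prepend. Next row=LF[0]=5
  step 3: row=5, L[5]='q', prepend. Next row=LF[5]=3
  step 4: row=3, L[3]='s', prepend. Next row=LF[3]=6
  step 5: row=6, L[6]='r', prepend. Next row=LF[6]=4
  step 6: row=4, L[4]='t', prepend. Next row=LF[4]=8
  step 7: row=8, L[8]='o', prepend. Next row=LF[8]=1
  step 8: row=1, L[1]='q', prepend. Next row=LF[1]=2
  step 9: row=2, L[2]='t', prepend. Next row=LF[2]=7
Reversed output: tqotrsqs$

Answer: tqotrsqs$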